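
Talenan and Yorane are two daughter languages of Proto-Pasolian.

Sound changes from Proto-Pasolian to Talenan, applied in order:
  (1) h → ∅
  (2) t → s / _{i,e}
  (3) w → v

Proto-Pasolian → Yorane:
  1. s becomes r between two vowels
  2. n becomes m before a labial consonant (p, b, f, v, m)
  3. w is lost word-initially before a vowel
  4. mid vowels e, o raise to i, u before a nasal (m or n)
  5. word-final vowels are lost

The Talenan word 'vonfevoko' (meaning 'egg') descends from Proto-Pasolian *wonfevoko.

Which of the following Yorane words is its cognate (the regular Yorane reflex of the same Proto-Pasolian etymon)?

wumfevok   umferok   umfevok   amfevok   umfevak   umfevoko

umfevok

Yorane: *wonfevoko
  wonfevoko (rule 1 does not apply)
  wonfevoko → womfevoko   [nasal place assimilation]
  womfevoko → omfevoko   [glide loss]
  omfevoko → umfevoko   [pre-nasal raising]
  umfevoko → umfevok   [apocope]
  giving Yorane umfevok.
The other candidates each miss or misapply at least one Yorane change.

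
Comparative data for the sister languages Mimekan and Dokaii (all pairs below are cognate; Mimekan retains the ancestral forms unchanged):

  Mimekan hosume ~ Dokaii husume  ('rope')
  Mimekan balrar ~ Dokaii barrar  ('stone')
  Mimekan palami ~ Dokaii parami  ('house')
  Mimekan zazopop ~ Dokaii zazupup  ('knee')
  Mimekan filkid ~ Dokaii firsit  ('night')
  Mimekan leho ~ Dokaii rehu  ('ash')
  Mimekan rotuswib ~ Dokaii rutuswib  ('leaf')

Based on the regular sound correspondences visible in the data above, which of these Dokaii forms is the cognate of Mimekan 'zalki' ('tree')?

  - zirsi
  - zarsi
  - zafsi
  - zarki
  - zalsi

zarsi

filkid ~ firsit — Mimekan l corresponds to Dokaii r after a vowel, before a consonant other than r, m, n, p, b, f, v.
filkid ~ firsit — Mimekan k corresponds to Dokaii s after a consonant, before a front vowel.
Applying these to Mimekan 'zalki':
  zalki → zarki   (l→r after a vowel, before a consonant other than r, m, n, p, b, f, v)
  zarki → zarsi   (k→s after a consonant, before a front vowel)
So the Dokaii cognate is 'zarsi'.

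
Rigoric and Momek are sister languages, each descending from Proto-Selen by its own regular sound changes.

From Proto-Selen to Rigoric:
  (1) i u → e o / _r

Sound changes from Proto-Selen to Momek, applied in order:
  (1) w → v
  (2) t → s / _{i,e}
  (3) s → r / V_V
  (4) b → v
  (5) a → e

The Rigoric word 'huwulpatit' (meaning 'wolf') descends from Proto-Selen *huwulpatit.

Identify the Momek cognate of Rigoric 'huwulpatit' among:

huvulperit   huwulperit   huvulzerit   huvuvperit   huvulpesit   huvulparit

huvulperit

Momek: *huwulpatit
  huwulpatit → huvulpatit   [unconditioned shift]
  huvulpatit → huvulpasit   [palatalisation]
  huvulpasit → huvulparit   [rhotacism]
  huvulparit (rule 4 does not apply)
  huvulparit → huvulperit   [vowel merger]
  giving Momek huvulperit.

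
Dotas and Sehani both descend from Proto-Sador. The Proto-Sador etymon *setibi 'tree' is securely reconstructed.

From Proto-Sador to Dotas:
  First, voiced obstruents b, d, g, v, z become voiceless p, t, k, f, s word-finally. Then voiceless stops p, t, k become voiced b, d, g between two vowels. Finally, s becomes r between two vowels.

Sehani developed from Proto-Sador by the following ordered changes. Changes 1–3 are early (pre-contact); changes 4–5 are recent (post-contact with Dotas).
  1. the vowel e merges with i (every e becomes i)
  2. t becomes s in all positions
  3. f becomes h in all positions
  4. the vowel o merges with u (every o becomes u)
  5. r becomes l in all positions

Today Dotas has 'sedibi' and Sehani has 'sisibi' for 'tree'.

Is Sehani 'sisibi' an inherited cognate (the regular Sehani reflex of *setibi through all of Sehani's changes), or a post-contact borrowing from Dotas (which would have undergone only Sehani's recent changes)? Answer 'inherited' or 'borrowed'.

inherited

If inherited, *setibi would pass through all of Sehani's changes:
Sehani: *setibi > sitibi > sisibi  (by vowel merger, unconditioned shift)
If borrowed from Dotas 'sedibi' after the early changes, it would undergo only the recent ones:
  rule 4 (vowel merger): no change (sedibi)
  rule 5 (unconditioned shift): no change (sedibi)
  ⇒ as a loan: sedibi
Sehani 'sisibi' matches the inherited outcome exactly, so it is an inherited cognate, not a loan.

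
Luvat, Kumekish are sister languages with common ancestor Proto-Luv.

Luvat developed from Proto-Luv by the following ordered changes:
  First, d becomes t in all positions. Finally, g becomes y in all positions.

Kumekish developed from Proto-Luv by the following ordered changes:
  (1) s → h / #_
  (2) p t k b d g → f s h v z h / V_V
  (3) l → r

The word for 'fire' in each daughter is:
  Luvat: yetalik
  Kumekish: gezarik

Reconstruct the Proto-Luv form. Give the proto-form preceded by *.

*gedalik

Position 5: Luvat has l, Kumekish has r. Luvat preserves l here (none of its changes turn any other segment into l), so the proto-segment is *l.
Position 1: Luvat has y, Kumekish has g. Kumekish preserves g here (none of its changes turn any other segment into g), so the proto-segment is *g.
This points to *gedalik. Verify forward in each daughter:
Luvat: start from *gedalik.
  rule 1 (unconditioned shift): gedalik → getalik
  rule 2 (unconditioned shift): getalik → yetalik
  ⇒ Luvat yetalik
Kumekish: start from *gedalik.
  rule 1: no change — gedalik
  rule 2 (intervocalic lenition): gedalik → gezalik
  rule 3 (unconditioned shift): gezalik → gezarik
  ⇒ Kumekish gezarik
Only *gedalik yields all of Luvat yetalik, Kumekish gezarik.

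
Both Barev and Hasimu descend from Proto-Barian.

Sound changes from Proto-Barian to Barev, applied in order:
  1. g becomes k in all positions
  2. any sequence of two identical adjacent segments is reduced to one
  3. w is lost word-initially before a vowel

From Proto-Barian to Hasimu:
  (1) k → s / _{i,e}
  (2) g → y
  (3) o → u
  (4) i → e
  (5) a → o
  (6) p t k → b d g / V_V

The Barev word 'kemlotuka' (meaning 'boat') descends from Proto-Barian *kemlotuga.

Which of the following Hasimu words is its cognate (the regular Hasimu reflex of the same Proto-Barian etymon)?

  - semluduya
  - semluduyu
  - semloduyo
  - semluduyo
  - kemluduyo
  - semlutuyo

Hasimu: *kemlotuga > semlotuga > semlotuya > semlutuya > semlutuyo > semluduyo  (by palatalisation, unconditioned shift, vowel merger, vowel merger, intervocalic voicing)
Among the options, 'semluduyo' alone shows every Hasimu change applied in order.

semluduyo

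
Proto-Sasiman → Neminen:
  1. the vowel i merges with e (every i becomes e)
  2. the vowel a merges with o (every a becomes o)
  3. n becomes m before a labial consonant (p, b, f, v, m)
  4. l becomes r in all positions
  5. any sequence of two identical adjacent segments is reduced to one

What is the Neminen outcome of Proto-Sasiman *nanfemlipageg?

Neminen: *nanfemlipageg
  nanfemlipageg → nanfemlepageg   [vowel merger]
  nanfemlepageg → nonfemlepogeg   [vowel merger]
  nonfemlepogeg → nomfemlepogeg   [nasal place assimilation]
  nomfemlepogeg → nomfemrepogeg   [unconditioned shift]
  nomfemrepogeg (rule 5 does not apply)
  giving Neminen nomfemrepogeg.

nomfemrepogeg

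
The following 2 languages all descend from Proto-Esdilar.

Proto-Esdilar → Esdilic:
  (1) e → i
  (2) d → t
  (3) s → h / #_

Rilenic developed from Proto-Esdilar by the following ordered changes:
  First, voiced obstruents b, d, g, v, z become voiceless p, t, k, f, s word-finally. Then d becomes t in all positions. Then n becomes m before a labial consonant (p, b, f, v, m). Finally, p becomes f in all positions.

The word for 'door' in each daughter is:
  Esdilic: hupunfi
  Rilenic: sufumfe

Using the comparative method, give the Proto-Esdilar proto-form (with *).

*supunfe

Position 5: Esdilic has n, Rilenic has m. Esdilic preserves n here (none of its changes turn any other segment into n), so the proto-segment is *n.
Position 3: Esdilic has p, Rilenic has f. Esdilic preserves p here (none of its changes turn any other segment into p), so the proto-segment is *p.
Position 7: Esdilic has i, Rilenic has e. Rilenic preserves e here (none of its changes turn any other segment into e), so the proto-segment is *e.
This points to *supunfe. Verify forward in each daughter:
Esdilic: start from *supunfe.
  rule 1 (vowel merger): supunfe → supunfi
  rule 2: no change — supunfi
  rule 3 (debuccalisation): supunfi → hupunfi
  ⇒ Esdilic hupunfi
Rilenic: *supunfe > supumfe > sufumfe  (by nasal place assimilation, unconditioned shift)
*supunfe is the unique common source.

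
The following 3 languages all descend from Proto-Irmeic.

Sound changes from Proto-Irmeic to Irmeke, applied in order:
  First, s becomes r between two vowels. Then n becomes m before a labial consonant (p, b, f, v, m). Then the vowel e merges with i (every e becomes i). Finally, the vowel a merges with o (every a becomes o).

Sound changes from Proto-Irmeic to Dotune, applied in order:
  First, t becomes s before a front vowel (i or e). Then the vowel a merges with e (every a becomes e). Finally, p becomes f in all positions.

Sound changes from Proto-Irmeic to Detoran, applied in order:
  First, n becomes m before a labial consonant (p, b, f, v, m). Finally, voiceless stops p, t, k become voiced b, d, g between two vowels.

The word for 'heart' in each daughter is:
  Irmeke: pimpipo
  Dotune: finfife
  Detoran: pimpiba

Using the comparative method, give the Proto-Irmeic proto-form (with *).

Position 7: Irmeke has o, Dotune has e, Detoran has a. Detoran preserves a here (none of its changes turn any other segment into a), so the proto-segment is *a.
Position 4: Irmeke has p, Dotune has f, Detoran has p. Irmeke preserves p here (none of its changes turn any other segment into p), so the proto-segment is *p.
Position 6: Irmeke has p, Dotune has f, Detoran has b. Irmeke preserves p here (none of its changes turn any other segment into p), so the proto-segment is *p.
Verify the candidate proto-form against each daughter:
Irmeke: *pinpipa > pimpipa > pimpipo  (by nasal place assimilation, vowel merger)
Dotune: *pinpipa
  pinpipa (rule 1 does not apply)
  pinpipa → pinpipe   [vowel merger]
  pinpipe → finfife   [unconditioned shift]
  giving Dotune finfife.
Detoran: start from *pinpipa.
  rule 1 (nasal place assimilation): pinpipa → pimpipa
  rule 2 (intervocalic voicing): pimpipa → pimpiba
  ⇒ Detoran pimpiba
Only *pinpipa yields all of Irmeke pimpipo, Dotune finfife, Detoran pimpiba.

*pinpipa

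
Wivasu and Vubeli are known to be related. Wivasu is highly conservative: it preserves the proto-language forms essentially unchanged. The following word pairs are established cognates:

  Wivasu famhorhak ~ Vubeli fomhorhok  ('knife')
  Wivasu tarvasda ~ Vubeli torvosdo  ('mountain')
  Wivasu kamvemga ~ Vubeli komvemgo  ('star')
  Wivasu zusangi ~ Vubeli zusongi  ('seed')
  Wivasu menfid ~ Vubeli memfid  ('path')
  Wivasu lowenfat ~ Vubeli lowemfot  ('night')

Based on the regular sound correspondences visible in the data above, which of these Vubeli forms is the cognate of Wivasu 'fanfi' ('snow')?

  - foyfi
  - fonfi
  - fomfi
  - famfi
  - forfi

fomfi

zusangi ~ zusongi — Wivasu a corresponds to Vubeli o after a consonant, before a nasal.
menfid ~ memfid, lowenfat ~ lowemfot — Wivasu n corresponds to Vubeli m after a vowel, before a labial obstruent.
Applying these to Wivasu 'fanfi':
  fanfi → fonfi   (a→o after a consonant, before a nasal)
  fonfi → fomfi   (n→m after a vowel, before a labial obstruent)
So the Vubeli cognate is 'fomfi'.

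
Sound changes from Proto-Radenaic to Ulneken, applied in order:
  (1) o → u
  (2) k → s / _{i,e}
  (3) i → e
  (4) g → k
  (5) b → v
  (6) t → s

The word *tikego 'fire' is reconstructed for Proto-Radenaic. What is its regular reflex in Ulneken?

Ulneken: *tikego > tikegu > tisegu > tesegu > teseku > seseku  (by vowel merger, palatalisation, vowel merger, unconditioned shift, unconditioned shift)

seseku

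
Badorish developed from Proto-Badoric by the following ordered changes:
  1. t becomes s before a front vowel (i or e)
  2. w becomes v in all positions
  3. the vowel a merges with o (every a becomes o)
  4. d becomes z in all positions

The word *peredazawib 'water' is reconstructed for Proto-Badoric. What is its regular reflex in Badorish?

Badorish: *peredazawib > peredazavib > peredozovib > perezozovib  (by unconditioned shift, vowel merger, unconditioned shift)

perezozovib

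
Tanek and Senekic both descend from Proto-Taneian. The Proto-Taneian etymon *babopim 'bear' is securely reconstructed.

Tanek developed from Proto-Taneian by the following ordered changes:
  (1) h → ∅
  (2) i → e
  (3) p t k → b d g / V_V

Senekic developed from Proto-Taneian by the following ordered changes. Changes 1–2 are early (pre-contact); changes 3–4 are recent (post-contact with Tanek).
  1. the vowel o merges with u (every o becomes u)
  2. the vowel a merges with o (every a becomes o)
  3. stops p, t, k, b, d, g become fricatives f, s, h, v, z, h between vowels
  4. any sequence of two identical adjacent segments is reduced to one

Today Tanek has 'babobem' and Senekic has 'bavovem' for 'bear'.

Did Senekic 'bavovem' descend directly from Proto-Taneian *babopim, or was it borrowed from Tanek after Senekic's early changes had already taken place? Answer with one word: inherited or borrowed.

borrowed

If inherited, *babopim would pass through all of Senekic's changes:
Senekic: *babopim
  babopim → babupim   [vowel merger]
  babupim → bobupim   [vowel merger]
  bobupim → bovufim   [intervocalic lenition]
  bovufim (rule 4 does not apply)
  giving Senekic bovufim.
If borrowed from Tanek 'babobem' after the early changes, it would undergo only the recent ones:
  rule 3 (intervocalic lenition): babobem → bavovem
  rule 4 (degemination): no change (bavovem)
  ⇒ as a loan: bavovem
Senekic 'bavovem' matches the loan outcome 'bavovem', not the inherited 'bovufim' — it skipped the early Senekic changes, so it was borrowed from Tanek.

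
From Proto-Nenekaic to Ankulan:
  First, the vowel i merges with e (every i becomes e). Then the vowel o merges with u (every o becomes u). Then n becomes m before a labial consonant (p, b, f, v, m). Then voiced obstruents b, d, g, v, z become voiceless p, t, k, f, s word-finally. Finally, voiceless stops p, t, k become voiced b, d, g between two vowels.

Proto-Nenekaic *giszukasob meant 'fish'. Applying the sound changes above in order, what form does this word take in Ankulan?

Ankulan: *giszukasob
  giszukasob → geszukasob   [vowel merger]
  geszukasob → geszukasub   [vowel merger]
  geszukasub (rule 3 does not apply)
  geszukasub → geszukasup   [final devoicing]
  geszukasup → geszugasup   [intervocalic voicing]
  giving Ankulan geszugasup.

geszugasup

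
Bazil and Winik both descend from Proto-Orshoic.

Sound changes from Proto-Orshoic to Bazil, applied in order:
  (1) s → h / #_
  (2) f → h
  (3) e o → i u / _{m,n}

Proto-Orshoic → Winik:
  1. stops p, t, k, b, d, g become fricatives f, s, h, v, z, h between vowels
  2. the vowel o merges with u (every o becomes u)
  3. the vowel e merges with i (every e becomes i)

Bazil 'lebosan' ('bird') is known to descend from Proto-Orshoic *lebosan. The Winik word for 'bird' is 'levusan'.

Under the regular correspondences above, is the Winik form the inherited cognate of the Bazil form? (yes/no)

Derive the expected Winik reflex of *lebosan:
Winik: *lebosan
  lebosan → levosan   [intervocalic lenition]
  levosan → levusan   [vowel merger]
  levusan → livusan   [vowel merger]
  giving Winik livusan.
The regular Winik reflex would be 'livusan', but the attested form is 'levusan'. The correspondence is irregular, so they are not cognates (the Winik form has a different source).

no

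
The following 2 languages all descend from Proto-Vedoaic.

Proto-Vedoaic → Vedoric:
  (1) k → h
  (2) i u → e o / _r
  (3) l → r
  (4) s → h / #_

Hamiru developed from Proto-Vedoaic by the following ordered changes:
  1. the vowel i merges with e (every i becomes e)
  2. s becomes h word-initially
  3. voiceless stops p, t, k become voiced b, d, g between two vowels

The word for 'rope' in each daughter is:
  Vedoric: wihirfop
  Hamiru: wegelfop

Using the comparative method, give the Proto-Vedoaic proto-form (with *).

*wikilfop

Position 5: Vedoric has r, Hamiru has l. Hamiru preserves l here (none of its changes turn any other segment into l), so the proto-segment is *l.
Position 4: Vedoric has i, Hamiru has e. Vedoric preserves i here (none of its changes turn any other segment into i), so the proto-segment is *i.
This points to *wikilfop. Verify forward in each daughter:
Vedoric: *wikilfop
  wikilfop → wihilfop   [unconditioned shift]
  wihilfop (rule 2 does not apply)
  wihilfop → wihirfop   [unconditioned shift]
  wihirfop (rule 4 does not apply)
  giving Vedoric wihirfop.
Hamiru: *wikilfop > wekelfop > wegelfop  (by vowel merger, intervocalic voicing)
*wikilfop is the unique common source.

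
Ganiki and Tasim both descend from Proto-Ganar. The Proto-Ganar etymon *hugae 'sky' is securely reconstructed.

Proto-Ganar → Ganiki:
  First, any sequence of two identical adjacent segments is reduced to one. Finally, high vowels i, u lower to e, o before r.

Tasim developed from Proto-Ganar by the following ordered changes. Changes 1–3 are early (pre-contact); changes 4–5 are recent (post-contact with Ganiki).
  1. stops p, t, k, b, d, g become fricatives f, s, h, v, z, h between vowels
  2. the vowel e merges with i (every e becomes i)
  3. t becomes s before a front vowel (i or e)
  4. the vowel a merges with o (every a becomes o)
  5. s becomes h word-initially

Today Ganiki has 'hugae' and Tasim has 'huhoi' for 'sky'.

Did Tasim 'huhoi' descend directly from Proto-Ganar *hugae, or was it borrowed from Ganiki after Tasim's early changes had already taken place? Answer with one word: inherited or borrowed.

inherited

If inherited, *hugae would pass through all of Tasim's changes:
Tasim: start from *hugae.
  rule 1 (intervocalic lenition): hugae → huhae
  rule 2 (vowel merger): huhae → huhai
  rule 3: no change — huhai
  rule 4 (vowel merger): huhai → huhoi
  rule 5: no change — huhoi
  ⇒ Tasim huhoi
If borrowed from Ganiki 'hugae' after the early changes, it would undergo only the recent ones:
  rule 4 (vowel merger): hugae → hugoe
  rule 5 (debuccalisation): no change (hugoe)
  ⇒ as a loan: hugoe
Tasim 'huhoi' matches the inherited outcome exactly, so it is an inherited cognate, not a loan.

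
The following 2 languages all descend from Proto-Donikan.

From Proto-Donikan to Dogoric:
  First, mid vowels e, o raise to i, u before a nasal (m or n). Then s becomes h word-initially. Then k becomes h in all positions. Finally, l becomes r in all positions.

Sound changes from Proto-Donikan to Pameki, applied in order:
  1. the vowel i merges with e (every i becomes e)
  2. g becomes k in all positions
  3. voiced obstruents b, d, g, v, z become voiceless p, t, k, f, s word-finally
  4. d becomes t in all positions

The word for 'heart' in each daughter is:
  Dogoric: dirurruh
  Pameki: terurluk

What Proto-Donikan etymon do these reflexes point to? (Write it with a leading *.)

Position 8: Dogoric has h, Pameki has k. Taking the neighbouring segments as reconstructed: Dogoric h could go back to *k or *h; Pameki k could go back to *k or *g — the one source consistent with every daughter is *k.
Position 1: Dogoric has d, Pameki has t. Dogoric preserves d here (none of its changes turn any other segment into d), so the proto-segment is *d.
Verify the candidate proto-form against each daughter:
Dogoric: *dirurluk
  dirurluk (rule 1 does not apply)
  dirurluk (rule 2 does not apply)
  dirurluk → dirurluh   [unconditioned shift]
  dirurluh → dirurruh   [unconditioned shift]
  giving Dogoric dirurruh.
Pameki: *dirurluk > derurluk > terurluk  (by vowel merger, unconditioned shift)
No other proto-form is consistent with every reflex, so the reconstruction is *dirurluk.

*dirurluk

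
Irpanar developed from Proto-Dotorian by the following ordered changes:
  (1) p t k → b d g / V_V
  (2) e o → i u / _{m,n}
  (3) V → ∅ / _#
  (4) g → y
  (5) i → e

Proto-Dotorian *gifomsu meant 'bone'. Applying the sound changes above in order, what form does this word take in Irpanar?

Irpanar: *gifomsu
  gifomsu (rule 1 does not apply)
  gifomsu → gifumsu   [pre-nasal raising]
  gifumsu → gifums   [apocope]
  gifums → yifums   [unconditioned shift]
  yifums → yefums   [vowel merger]
  giving Irpanar yefums.

yefums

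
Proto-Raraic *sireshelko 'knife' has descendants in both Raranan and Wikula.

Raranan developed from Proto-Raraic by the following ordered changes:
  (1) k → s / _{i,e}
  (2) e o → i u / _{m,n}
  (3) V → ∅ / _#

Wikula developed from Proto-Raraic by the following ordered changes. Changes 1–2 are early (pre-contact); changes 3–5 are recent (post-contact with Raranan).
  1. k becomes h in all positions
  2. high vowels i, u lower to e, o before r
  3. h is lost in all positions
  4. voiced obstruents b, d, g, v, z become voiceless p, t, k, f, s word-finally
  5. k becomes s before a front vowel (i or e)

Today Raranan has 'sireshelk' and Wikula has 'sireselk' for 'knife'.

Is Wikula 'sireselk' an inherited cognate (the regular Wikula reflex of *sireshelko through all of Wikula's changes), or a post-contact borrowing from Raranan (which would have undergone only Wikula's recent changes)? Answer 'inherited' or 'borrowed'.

If inherited, *sireshelko would pass through all of Wikula's changes:
Wikula: start from *sireshelko.
  rule 1 (unconditioned shift): sireshelko → sireshelho
  rule 2 (pre-rhotic lowering): sireshelho → sereshelho
  rule 3 (h-loss): sereshelho → sereselo
  rule 4: no change — sereselo
  rule 5: no change — sereselo
  ⇒ Wikula sereselo
If borrowed from Raranan 'sireshelk' after the early changes, it would undergo only the recent ones:
  rule 3 (h-loss): sireshelk → sireselk
  rule 4 (final devoicing): no change (sireselk)
  rule 5 (palatalisation): no change (sireselk)
  ⇒ as a loan: sireselk
Wikula 'sireselk' matches the loan outcome 'sireselk', not the inherited 'sereselo' — it skipped the early Wikula changes, so it was borrowed from Raranan.

borrowed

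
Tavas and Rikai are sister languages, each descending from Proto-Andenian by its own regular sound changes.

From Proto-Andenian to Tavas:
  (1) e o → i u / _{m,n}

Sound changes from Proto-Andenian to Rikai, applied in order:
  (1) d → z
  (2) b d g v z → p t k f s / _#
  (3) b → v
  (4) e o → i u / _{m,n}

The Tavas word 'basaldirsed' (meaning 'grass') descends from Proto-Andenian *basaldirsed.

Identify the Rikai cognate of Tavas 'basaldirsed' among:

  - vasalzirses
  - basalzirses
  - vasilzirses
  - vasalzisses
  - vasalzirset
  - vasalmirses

Rikai: *basaldirsed
  basaldirsed → basalzirsez   [unconditioned shift]
  basalzirsez → basalzirses   [final devoicing]
  basalzirses → vasalzirses   [unconditioned shift]
  vasalzirses (rule 4 does not apply)
  giving Rikai vasalzirses.

vasalzirses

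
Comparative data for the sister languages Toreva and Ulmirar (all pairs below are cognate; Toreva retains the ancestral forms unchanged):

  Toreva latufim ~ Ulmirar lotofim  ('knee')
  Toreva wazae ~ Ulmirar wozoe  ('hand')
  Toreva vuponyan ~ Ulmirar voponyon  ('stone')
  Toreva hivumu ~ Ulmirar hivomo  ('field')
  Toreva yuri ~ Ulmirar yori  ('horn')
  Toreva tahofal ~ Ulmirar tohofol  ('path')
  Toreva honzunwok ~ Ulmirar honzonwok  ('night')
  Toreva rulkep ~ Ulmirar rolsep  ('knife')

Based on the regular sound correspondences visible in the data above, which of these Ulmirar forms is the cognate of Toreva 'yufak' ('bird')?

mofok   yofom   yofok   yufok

latufim ~ lotofim — Toreva u corresponds to Ulmirar o after a consonant, before a labial obstruent.
latufim ~ lotofim, wazae ~ wozoe — Toreva a corresponds to Ulmirar o after a consonant, before a consonant other than r, m, n, p, b, f, v.
Applying these to Toreva 'yufak':
  yufak → yofak   (u→o after a consonant, before a labial obstruent)
  yofak → yofok   (a→o after a consonant, before a consonant other than r, m, n, p, b, f, v)
So the Ulmirar cognate is 'yofok'.

yofok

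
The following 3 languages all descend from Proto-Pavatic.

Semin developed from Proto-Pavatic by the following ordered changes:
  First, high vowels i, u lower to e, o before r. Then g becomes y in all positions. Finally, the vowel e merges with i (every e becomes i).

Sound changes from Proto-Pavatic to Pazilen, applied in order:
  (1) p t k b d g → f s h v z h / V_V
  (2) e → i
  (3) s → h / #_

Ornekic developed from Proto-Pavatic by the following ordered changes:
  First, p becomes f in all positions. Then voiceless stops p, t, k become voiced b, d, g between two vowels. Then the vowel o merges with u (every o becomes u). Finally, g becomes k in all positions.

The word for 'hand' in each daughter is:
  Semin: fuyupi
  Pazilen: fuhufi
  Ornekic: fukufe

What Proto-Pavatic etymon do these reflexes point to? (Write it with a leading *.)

Position 5: Semin has p, Pazilen has f, Ornekic has f. Semin preserves p here (none of its changes turn any other segment into p), so the proto-segment is *p.
Position 3: Semin has y, Pazilen has h, Ornekic has k. Taking the neighbouring segments as reconstructed: Semin y could go back to *g or *y; Pazilen h could go back to *k or *g or *h; Ornekic k could go back to *k or *g — the one source consistent with every daughter is *g.
Position 6: Semin has i, Pazilen has i, Ornekic has e. Ornekic preserves e here (none of its changes turn any other segment into e), so the proto-segment is *e.
The remaining positions agree across the daughters. Check the candidate against every language:
Semin: *fugupe > fuyupe > fuyupi  (by unconditioned shift, vowel merger)
Pazilen: start from *fugupe.
  rule 1 (intervocalic lenition): fugupe → fuhufe
  rule 2 (vowel merger): fuhufe → fuhufi
  rule 3: no change — fuhufi
  ⇒ Pazilen fuhufi
Ornekic: *fugupe
  fugupe → fugufe   [unconditioned shift]
  fugufe (rule 2 does not apply)
  fugufe (rule 3 does not apply)
  fugufe → fukufe   [unconditioned shift]
  giving Ornekic fukufe.
*fugupe is the unique common source.

*fugupe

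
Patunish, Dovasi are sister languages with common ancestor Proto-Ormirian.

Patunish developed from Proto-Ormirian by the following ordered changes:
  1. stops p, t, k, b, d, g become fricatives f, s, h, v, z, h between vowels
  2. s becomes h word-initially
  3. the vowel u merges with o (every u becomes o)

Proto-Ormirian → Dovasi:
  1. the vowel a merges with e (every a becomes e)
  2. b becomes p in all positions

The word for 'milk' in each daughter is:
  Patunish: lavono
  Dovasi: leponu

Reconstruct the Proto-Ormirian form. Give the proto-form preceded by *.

*labonu

Position 3: Patunish has v, Dovasi has p. Taking the neighbouring segments as reconstructed: Patunish v could go back to *b or *v; Dovasi p could go back to *p or *b — the one source consistent with every daughter is *b.
Position 6: Patunish has o, Dovasi has u. Dovasi preserves u here (none of its changes turn any other segment into u), so the proto-segment is *u.
This points to *labonu. Verify forward in each daughter:
Patunish: *labonu
  labonu → lavonu   [intervocalic lenition]
  lavonu (rule 2 does not apply)
  lavonu → lavono   [vowel merger]
  giving Patunish lavono.
Dovasi: *labonu
  labonu → lebonu   [vowel merger]
  lebonu → leponu   [unconditioned shift]
  giving Dovasi leponu.
*labonu is the unique common source.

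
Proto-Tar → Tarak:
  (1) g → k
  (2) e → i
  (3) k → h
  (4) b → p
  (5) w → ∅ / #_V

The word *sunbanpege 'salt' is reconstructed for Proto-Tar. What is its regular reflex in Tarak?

Tarak: *sunbanpege > sunbanpeke > sunbanpiki > sunbanpihi > sunpanpihi  (by unconditioned shift, vowel merger, unconditioned shift, unconditioned shift)

sunpanpihi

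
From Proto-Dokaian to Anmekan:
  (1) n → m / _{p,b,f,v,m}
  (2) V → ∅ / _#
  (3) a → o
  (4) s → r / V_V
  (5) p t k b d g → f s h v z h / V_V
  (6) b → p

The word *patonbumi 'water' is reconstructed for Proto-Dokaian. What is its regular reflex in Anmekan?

Anmekan: start from *patonbumi.
  rule 1 (nasal place assimilation): patonbumi → patombumi
  rule 2 (apocope): patombumi → patombum
  rule 3 (vowel merger): patombum → potombum
  rule 4: no change — potombum
  rule 5 (intervocalic lenition): potombum → posombum
  rule 6 (unconditioned shift): posombum → posompum
  ⇒ Anmekan posompum

posompum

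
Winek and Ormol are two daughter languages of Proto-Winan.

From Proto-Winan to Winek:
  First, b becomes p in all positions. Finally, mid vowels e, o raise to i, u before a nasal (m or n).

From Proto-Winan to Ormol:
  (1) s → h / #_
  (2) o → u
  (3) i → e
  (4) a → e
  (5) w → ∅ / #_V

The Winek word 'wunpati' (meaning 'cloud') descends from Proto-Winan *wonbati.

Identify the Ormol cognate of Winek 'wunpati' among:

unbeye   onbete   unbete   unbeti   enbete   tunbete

Ormol: start from *wonbati.
  rule 1: no change — wonbati
  rule 2 (vowel merger): wonbati → wunbati
  rule 3 (vowel merger): wunbati → wunbate
  rule 4 (vowel merger): wunbate → wunbete
  rule 5 (glide loss): wunbete → unbete
  ⇒ Ormol unbete
Only 'unbete' matches the regular Ormol development of *wonbati.

unbete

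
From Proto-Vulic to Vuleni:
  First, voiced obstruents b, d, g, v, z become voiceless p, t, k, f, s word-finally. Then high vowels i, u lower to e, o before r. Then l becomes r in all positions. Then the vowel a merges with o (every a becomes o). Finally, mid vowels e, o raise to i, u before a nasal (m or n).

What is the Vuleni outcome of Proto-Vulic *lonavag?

runovok

Vuleni: *lonavag
  lonavag → lonavak   [final devoicing]
  lonavak (rule 2 does not apply)
  lonavak → ronavak   [unconditioned shift]
  ronavak → ronovok   [vowel merger]
  ronovok → runovok   [pre-nasal raising]
  giving Vuleni runovok.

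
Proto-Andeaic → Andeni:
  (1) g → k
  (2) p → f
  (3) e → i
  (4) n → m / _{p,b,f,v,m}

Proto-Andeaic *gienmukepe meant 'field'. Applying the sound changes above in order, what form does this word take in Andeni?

kiimmukifi

Andeni: *gienmukepe > kienmukepe > kienmukefe > kiinmukifi > kiimmukifi  (by unconditioned shift, unconditioned shift, vowel merger, nasal place assimilation)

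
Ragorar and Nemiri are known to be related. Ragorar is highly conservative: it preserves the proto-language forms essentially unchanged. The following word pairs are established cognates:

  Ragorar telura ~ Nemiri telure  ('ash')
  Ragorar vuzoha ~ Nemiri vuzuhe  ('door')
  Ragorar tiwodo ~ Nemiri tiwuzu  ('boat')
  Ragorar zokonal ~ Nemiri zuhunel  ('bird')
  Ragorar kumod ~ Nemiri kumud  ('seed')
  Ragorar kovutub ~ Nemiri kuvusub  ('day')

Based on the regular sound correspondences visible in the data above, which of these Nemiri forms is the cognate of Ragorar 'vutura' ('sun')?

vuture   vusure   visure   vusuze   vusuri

kovutub ~ kuvusub — Ragorar t corresponds to Nemiri s between vowels (before a back vowel).
telura ~ telure, vuzoha ~ vuzuhe — Ragorar a corresponds to Nemiri e word-finally.
Applying these to Ragorar 'vutura':
  vutura → vusura   (t→s between vowels (before a back vowel))
  vusura → vusure   (a→e word-finally)
So the Nemiri cognate is 'vusure'.

vusure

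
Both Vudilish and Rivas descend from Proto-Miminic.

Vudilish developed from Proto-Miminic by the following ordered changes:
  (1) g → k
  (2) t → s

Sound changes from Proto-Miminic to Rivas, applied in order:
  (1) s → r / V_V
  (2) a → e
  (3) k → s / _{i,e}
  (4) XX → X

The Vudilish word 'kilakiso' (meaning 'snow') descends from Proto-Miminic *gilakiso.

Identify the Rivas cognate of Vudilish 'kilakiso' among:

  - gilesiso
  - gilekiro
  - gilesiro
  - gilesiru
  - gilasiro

gilesiro

Rivas: *gilakiso
  gilakiso → gilakiro   [rhotacism]
  gilakiro → gilekiro   [vowel merger]
  gilekiro → gilesiro   [palatalisation]
  gilesiro (rule 4 does not apply)
  giving Rivas gilesiro.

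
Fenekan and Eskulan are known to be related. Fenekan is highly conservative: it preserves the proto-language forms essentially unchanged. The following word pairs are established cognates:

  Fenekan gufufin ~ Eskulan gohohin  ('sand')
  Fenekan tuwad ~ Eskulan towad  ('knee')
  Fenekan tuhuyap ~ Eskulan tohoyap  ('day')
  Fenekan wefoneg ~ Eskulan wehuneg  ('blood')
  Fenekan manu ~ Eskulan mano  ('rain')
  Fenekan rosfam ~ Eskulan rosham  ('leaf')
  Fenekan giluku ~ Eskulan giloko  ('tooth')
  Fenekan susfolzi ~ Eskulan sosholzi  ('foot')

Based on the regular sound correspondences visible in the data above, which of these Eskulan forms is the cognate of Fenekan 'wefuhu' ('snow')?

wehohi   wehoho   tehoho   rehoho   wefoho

gufufin ~ gohohin — Fenekan f corresponds to Eskulan h between vowels (before a back vowel).
tuwad ~ towad, tuhuyap ~ tohoyap — Fenekan u corresponds to Eskulan o after a consonant, before a consonant other than r, m, n, p, b, f, v.
manu ~ mano, giluku ~ giloko — Fenekan u corresponds to Eskulan o word-finally.
Applying these to Fenekan 'wefuhu':
  wefuhu → wehuhu   (f→h between vowels (before a back vowel))
  wehuhu → wehohu   (u→o after a consonant, before a consonant other than r, m, n, p, b, f, v)
  wehohu → wehoho   (u→o word-finally)
So the Eskulan cognate is 'wehoho'.

wehoho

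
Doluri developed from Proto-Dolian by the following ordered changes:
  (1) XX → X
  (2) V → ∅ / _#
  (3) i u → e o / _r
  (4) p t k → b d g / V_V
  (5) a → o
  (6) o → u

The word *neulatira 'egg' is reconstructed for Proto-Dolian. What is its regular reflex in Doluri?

Doluri: *neulatira
  neulatira (rule 1 does not apply)
  neulatira → neulatir   [apocope]
  neulatir → neulater   [pre-rhotic lowering]
  neulater → neulader   [intervocalic voicing]
  neulader → neuloder   [vowel merger]
  neuloder → neuluder   [vowel merger]
  giving Doluri neuluder.

neuluder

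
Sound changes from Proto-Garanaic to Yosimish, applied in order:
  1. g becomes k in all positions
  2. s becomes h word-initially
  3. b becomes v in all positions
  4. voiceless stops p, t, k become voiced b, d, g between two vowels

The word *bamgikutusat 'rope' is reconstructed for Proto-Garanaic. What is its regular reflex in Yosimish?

vamkigudusat

Yosimish: start from *bamgikutusat.
  rule 1 (unconditioned shift): bamgikutusat → bamkikutusat
  rule 2: no change — bamkikutusat
  rule 3 (unconditioned shift): bamkikutusat → vamkikutusat
  rule 4 (intervocalic voicing): vamkikutusat → vamkigudusat
  ⇒ Yosimish vamkigudusat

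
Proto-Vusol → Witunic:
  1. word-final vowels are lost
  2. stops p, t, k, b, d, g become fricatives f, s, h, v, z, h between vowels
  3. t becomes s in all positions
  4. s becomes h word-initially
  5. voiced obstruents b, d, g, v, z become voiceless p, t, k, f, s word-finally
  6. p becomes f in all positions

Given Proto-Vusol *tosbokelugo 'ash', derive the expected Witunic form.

hosboheluk

Witunic: *tosbokelugo > tosbokelug > tosbohelug > sosbohelug > hosbohelug > hosboheluk  (by apocope, intervocalic lenition, unconditioned shift, debuccalisation, final devoicing)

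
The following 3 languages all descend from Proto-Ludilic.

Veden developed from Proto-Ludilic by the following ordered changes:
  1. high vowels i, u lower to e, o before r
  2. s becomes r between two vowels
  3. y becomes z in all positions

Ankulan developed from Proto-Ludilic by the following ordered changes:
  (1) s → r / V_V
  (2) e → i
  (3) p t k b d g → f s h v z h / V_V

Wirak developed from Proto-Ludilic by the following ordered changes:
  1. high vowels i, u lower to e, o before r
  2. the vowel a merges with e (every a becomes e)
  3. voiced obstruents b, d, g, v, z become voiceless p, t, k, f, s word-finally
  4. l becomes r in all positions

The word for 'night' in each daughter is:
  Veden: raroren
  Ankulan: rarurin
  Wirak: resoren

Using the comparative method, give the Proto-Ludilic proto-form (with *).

Position 4: Veden has o, Ankulan has u, Wirak has o. Ankulan preserves u here (none of its changes turn any other segment into u), so the proto-segment is *u.
Position 6: Veden has e, Ankulan has i, Wirak has e. Taking the neighbouring segments as reconstructed: Veden e can only go back to *e; Ankulan i could go back to *e or *i; Wirak e could go back to *a or *e — the one source consistent with every daughter is *e.
Position 3: Veden has r, Ankulan has r, Wirak has s. Taking the neighbouring segments as reconstructed: Veden r could go back to *s or *r; Ankulan r could go back to *s or *r; Wirak s can only go back to *s — the one source consistent with every daughter is *s.
Verify the candidate proto-form against each daughter:
Veden: start from *rasuren.
  rule 1 (pre-rhotic lowering): rasuren → rasoren
  rule 2 (rhotacism): rasoren → raroren
  rule 3: no change — raroren
  ⇒ Veden raroren
Ankulan: *rasuren
  rasuren → raruren   [rhotacism]
  raruren → rarurin   [vowel merger]
  rarurin (rule 3 does not apply)
  giving Ankulan rarurin.
Wirak: *rasuren > rasoren > resoren  (by pre-rhotic lowering, vowel merger)
No other proto-form is consistent with every reflex, so the reconstruction is *rasuren.

*rasuren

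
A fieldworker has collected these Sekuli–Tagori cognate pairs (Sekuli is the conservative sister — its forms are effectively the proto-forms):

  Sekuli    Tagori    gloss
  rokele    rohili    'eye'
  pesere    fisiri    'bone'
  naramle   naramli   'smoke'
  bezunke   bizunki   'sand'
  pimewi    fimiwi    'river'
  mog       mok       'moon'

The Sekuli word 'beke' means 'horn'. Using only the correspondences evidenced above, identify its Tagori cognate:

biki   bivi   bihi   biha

rokele ~ rohili, pesere ~ fisiri — Sekuli e corresponds to Tagori i after a consonant, before a consonant other than r, m, n, p, b, f, v.
rokele ~ rohili — Sekuli k corresponds to Tagori h between vowels (before a front vowel).
rokele ~ rohili, pesere ~ fisiri — Sekuli e corresponds to Tagori i word-finally.
Applying these to Sekuli 'beke':
  beke → bike   (e→i after a consonant, before a consonant other than r, m, n, p, b, f, v)
  bike → bihe   (k→h between vowels (before a front vowel))
  bihe → bihi   (e→i word-finally)
So the Tagori cognate is 'bihi'.

bihi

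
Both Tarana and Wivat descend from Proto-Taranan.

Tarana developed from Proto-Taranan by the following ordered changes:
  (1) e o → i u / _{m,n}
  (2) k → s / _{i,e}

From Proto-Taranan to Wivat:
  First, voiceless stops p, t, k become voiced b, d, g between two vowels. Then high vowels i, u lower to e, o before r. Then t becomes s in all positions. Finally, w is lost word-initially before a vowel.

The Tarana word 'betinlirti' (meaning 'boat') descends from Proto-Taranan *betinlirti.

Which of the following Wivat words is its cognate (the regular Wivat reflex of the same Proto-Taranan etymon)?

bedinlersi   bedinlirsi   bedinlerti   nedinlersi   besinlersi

bedinlersi

Wivat: *betinlirti
  betinlirti → bedinlirti   [intervocalic voicing]
  bedinlirti → bedinlerti   [pre-rhotic lowering]
  bedinlerti → bedinlersi   [unconditioned shift]
  bedinlersi (rule 4 does not apply)
  giving Wivat bedinlersi.
Only 'bedinlersi' matches the regular Wivat development of *betinlirti.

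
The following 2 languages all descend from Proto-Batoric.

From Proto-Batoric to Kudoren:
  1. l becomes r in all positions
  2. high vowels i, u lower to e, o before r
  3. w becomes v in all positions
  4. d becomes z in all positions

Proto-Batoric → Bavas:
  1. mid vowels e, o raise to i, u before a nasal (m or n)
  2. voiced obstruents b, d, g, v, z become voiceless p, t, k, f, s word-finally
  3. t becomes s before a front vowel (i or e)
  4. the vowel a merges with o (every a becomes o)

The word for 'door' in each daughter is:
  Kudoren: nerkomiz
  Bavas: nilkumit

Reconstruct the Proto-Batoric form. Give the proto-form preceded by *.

*nilkomid

Position 8: Kudoren has z, Bavas has t. Taking the neighbouring segments as reconstructed: Kudoren z could go back to *d or *z; Bavas t could go back to *t or *d — the one source consistent with every daughter is *d.
Position 2: Kudoren has e, Bavas has i. Taking the neighbouring segments as reconstructed: Kudoren e could go back to *e or *i; Bavas i can only go back to *i — the one source consistent with every daughter is *i.
Position 5: Kudoren has o, Bavas has u. Taking the neighbouring segments as reconstructed: Kudoren o can only go back to *o; Bavas u could go back to *o or *u — the one source consistent with every daughter is *o.
Verify the candidate proto-form against each daughter:
Kudoren: *nilkomid
  nilkomid → nirkomid   [unconditioned shift]
  nirkomid → nerkomid   [pre-rhotic lowering]
  nerkomid (rule 3 does not apply)
  nerkomid → nerkomiz   [unconditioned shift]
  giving Kudoren nerkomiz.
Bavas: *nilkomid
  nilkomid → nilkumid   [pre-nasal raising]
  nilkumid → nilkumit   [final devoicing]
  nilkumit (rule 3 does not apply)
  nilkumit (rule 4 does not apply)
  giving Bavas nilkumit.
*nilkomid is the unique common source.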